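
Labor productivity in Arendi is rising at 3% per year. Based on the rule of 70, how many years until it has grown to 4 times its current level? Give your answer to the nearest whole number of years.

47 years

One doubling takes 70/3 = 23.33 years.
4× is 2 doublings, so 2 × 23.33 ≈ 47 years.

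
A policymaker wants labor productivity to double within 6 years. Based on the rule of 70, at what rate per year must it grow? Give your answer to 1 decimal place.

about 11.7% per year

70 / 6 ≈ 11.67, so about 11.7% per year.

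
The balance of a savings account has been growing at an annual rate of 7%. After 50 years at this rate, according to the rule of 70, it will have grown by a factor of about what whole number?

around 32 times

At 7% one doubling takes ≈ 10.00 years; 50 years is 5 of them, so ×32.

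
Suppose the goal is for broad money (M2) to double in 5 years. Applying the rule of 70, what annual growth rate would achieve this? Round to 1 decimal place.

70 / 5 ≈ 14.00, so about 14.0% a year.

about 14.0% a year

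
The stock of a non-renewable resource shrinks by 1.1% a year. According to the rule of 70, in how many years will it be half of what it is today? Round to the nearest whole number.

Falling at 1.1%, it halves about every 70/1.1 = 63.64 years.

64 years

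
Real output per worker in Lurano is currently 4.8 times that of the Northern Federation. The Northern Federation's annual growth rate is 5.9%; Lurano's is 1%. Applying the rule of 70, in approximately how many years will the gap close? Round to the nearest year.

roughly 32 years

the Northern Federation gains on Lurano at 5.9% − 1% = 4.9 points a year.
At that relative rate the gap halves every 70/4.9 ≈ 14.29 years.
A 4.8 times gap takes log₂(4.8) ≈ 2.26 halvings to close: 2.26 × 14.29 ≈ 32 years.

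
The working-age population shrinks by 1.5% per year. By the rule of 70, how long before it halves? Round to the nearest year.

around 47 years

Halving time ≈ 70 / 1.5 = 46.67 → 47 years.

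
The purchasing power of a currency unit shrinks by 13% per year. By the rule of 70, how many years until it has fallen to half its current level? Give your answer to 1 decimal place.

The rule works in reverse for decay: 70/13 ≈ 5.38 years to halve.

5.4 years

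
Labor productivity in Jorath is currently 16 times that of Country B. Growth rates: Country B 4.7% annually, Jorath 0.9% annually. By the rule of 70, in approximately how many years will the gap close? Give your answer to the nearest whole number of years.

What matters is the difference: 3.8 pp.
Rule of 70 on the gap: the ratio halves every 70/3.8 ≈ 18.42 years.
A 16 times gap closes after 4 halvings: 4 × 18.42 ≈ 74 years.

74 years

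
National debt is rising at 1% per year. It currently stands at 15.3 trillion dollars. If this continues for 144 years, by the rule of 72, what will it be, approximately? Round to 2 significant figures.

It doubles every 72/1 ≈ 72.00 years, so 144 years is 2.00 doublings.
2^2.00 ≈ 4.00; 15.3 × 4.00 ≈ 61 trillion dollars.

around 61 trillion dollars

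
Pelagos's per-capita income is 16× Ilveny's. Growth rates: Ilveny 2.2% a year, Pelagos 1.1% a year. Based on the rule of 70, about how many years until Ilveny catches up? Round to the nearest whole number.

around 255 years

Ilveny gains on Pelagos at 2.2% − 1.1% = 1.1 points a year.
At that relative rate the gap halves every 70/1.1 ≈ 63.64 years.
A 16× gap closes after 4 halvings: 4 × 63.64 ≈ 255 years.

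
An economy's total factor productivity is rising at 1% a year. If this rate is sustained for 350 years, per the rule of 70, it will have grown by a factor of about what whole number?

roughly 32 times

70/1 ≈ 70.00 years per doubling.
350 years fits 5 doublings: 2^5 = 32.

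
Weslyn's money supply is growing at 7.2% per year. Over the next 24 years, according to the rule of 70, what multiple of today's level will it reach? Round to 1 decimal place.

approximately 5.5 times

Doubling time ≈ 70/7.2 = 9.72 years.
24 years / 9.72 ≈ 2.47 doublings → factor 2^2.47 ≈ 5.5.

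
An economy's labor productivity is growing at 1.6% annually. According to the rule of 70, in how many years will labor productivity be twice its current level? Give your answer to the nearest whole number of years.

70/1.6 ≈ 43.75, so it doubles roughly every 44 years.

44 years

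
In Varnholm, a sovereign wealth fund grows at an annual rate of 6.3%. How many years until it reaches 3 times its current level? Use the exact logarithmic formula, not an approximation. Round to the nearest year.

t = ln(3) / ln(1 + 0.063) = 1.0986 / 0.061095 ≈ 17.98.
≈ 18 years.

18 years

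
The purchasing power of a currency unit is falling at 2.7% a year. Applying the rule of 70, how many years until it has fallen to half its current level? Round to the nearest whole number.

roughly 26 years

The rule works in reverse for decay: 70/2.7 ≈ 25.93 years to halve.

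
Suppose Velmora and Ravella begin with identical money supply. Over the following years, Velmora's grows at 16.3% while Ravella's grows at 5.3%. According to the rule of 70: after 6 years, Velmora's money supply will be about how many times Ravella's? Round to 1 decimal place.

Only the 11-point difference matters.
70/11 ≈ 6.36 years per doubling of the ratio; 6 years gives 0.94 doublings, so ≈ 1.9×.

around 1.9 times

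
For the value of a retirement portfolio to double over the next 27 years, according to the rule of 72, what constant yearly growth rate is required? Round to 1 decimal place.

approximately 2.7%

72 / 27 ≈ 2.67, so about 2.7% per year.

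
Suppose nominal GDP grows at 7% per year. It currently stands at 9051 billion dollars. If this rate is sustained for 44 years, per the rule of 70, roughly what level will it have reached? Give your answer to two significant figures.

Doubling time ≈ 70/7 = 10.00 years.
44 years is 44/10.00 ≈ 4.40 doublings, a factor of 2^4.40 ≈ 21.11.
9051 × 21.11 ≈ 190000 billion dollars.

about 190000 billion dollars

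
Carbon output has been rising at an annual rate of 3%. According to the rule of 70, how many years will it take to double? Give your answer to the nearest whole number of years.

70/3 ≈ 23.33, so it doubles roughly every 23 years.

roughly 23 years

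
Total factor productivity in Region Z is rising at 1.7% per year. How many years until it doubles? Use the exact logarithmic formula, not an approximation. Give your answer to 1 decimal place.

41.1 years

t = ln(2) / ln(1 + 0.017) = 0.6931 / 0.016857 ≈ 41.12.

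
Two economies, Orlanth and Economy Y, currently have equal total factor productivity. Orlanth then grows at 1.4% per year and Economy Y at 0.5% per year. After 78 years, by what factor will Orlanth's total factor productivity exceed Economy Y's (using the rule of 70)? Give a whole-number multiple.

2 times

Only the 0.9-point difference matters.
70/0.9 ≈ 77.78 years per doubling of the ratio; 78 years gives 1.00 doublings, so ≈ 2×.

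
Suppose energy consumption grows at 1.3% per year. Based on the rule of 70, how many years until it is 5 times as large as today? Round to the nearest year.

Doubling time ≈ 70/1.3 = 53.85 years.
Reaching 5× takes log₂(5) ≈ 2.32 doublings.
2.32 × 53.85 ≈ 125 years.

≈ 125 years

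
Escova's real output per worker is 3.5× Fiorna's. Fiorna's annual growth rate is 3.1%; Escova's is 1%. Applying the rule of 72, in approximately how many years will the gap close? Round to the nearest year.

about 62 years

What matters is the difference: 2.1 pp.
Rule of 72 on the gap: the ratio halves every 72/2.1 ≈ 34.29 years.
A 3.5× gap takes log₂(3.5) ≈ 1.81 halvings to close: 1.81 × 34.29 ≈ 62 years.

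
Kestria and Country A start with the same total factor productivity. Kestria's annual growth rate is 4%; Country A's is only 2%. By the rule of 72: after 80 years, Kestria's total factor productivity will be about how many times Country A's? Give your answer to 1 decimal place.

around 4.7 times

Only the 2-point difference matters.
72/2 ≈ 36.00 years per doubling of the ratio; 80 years gives 2.22 doublings, so ≈ 4.7×.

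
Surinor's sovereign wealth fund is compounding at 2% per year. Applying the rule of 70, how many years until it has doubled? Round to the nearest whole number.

At 2%, doubling takes about 70/2 = 35.00 years.

around 35 years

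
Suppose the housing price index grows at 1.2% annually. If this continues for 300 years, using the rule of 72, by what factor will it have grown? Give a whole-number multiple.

32 times

Doubling time ≈ 72/1.2 = 60.00 years.
300/60.00 ≈ 5 doublings, so about 2^5 = 32×.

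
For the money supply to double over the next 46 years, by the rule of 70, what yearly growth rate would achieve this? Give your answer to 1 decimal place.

70 / 46 ≈ 1.52, so about 1.5% per year.

approximately 1.5%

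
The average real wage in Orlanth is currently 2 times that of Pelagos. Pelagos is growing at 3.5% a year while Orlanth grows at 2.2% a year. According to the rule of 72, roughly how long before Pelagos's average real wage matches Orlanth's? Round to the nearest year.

roughly 55 years

Pelagos gains on Orlanth at 3.5% − 2.2% = 1.3 points a year.
At that relative rate the gap halves every 72/1.3 ≈ 55.38 years.
A 2 times gap closes after 1 halving: 1 × 55.38 ≈ 55 years.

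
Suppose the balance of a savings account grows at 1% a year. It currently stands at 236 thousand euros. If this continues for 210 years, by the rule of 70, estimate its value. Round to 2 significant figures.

around 1900 thousand euros

Doubling time ≈ 70/1 = 70.00 years.
210 years is 210/70.00 ≈ 3.00 doublings, a factor of 2^3.00 ≈ 8.00.
236 × 8.00 ≈ 1900 thousand euros.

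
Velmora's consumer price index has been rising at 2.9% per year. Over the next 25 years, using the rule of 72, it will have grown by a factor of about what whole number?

72/2.9 ≈ 24.83 years per doubling.
25 years fits 1 doubling: 2^1 = 2.

around 2 times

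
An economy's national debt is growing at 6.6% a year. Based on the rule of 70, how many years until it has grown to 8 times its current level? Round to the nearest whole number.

One doubling takes 70/6.6 = 10.61 years.
8× is 3 doublings, so 3 × 10.61 ≈ 32 years.

around 32 years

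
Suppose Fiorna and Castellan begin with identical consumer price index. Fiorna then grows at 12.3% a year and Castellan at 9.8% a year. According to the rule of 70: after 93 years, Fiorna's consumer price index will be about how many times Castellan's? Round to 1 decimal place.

about 10.0 times

Fiorna pulls ahead at 2.5 pp per year, so the ratio doubles every 70/2.5 ≈ 28.00 years.
In 93 years that's 3.32 doublings: 2^3.32 ≈ 10.0.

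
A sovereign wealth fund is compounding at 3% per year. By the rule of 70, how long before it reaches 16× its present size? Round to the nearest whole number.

≈ 93 years

At 3% it doubles every 70/3 ≈ 23.33 years.
16 = 2^4, so 4 doublings → 93 years.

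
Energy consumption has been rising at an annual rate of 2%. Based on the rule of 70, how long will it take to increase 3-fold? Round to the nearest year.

≈ 55 years

At 2% it doubles every 70/2 ≈ 35.00 years.
Reaching 3× takes log₂(3) ≈ 1.58 doublings.
1.58 × 35.00 ≈ 55 years.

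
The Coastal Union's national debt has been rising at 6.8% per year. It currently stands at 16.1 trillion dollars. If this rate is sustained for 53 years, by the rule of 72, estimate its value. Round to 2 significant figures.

approximately 520 trillion dollars

Doubling time ≈ 72/6.8 = 10.59 years.
53 years is 53/10.59 ≈ 5.00 doublings, a factor of 2^5.00 ≈ 32.00.
16.1 × 32.00 ≈ 520 trillion dollars.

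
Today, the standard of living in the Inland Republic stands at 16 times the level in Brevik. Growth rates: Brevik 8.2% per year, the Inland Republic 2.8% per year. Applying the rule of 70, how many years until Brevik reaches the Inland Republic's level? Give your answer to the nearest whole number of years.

Brevik gains on the Inland Republic at 8.2% − 2.8% = 5.4 points a year.
At that relative rate the gap halves every 70/5.4 ≈ 12.96 years.
A 16 times gap closes after 4 halvings: 4 × 12.96 ≈ 52 years.

≈ 52 years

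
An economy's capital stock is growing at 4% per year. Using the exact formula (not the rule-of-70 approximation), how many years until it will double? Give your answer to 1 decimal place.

17.7 years

t = ln(2) / ln(1 + 0.04) = 0.6931 / 0.039221 ≈ 17.67.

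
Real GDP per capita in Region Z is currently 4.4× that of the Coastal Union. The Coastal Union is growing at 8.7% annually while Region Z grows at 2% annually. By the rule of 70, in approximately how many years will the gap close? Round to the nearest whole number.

the Coastal Union gains on Region Z at 8.7% − 2% = 6.7 points a year.
At that relative rate the gap halves every 70/6.7 ≈ 10.45 years.
A 4.4× gap takes log₂(4.4) ≈ 2.14 halvings to close: 2.14 × 10.45 ≈ 22 years.

roughly 22 years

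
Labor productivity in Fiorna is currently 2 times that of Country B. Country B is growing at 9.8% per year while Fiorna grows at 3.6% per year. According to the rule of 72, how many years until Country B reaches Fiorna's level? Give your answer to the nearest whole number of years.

around 12 years

What matters is the difference: 6.2 pp.
Rule of 72 on the gap: the ratio halves every 72/6.2 ≈ 11.61 years.
A 2 times gap closes after 1 halving: 1 × 11.61 ≈ 12 years.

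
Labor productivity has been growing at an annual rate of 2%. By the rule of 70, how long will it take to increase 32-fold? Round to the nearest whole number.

≈ 175 years

One doubling takes 70/2 = 35.00 years.
Getting to 32× needs 5 doublings: 5 × 35.00 ≈ 175 years.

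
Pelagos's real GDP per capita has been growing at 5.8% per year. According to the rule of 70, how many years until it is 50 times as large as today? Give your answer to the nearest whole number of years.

approximately 68 years

At 5.8% it doubles every 70/5.8 ≈ 12.07 years.
Reaching 50× takes log₂(50) ≈ 5.64 doublings.
5.64 × 12.07 ≈ 68 years.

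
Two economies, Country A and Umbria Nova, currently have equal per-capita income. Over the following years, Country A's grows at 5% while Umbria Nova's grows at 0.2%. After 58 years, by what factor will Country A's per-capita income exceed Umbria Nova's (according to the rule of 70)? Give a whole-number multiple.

Only the 4.8-point difference matters.
70/4.8 ≈ 14.58 years per doubling of the ratio; 58 years gives 3.98 doublings, so ≈ 16×.

16 times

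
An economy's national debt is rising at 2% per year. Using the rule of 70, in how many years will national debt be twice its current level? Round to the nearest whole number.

≈ 35 years

Doubling time ≈ 70 / 2 = 35.00 years.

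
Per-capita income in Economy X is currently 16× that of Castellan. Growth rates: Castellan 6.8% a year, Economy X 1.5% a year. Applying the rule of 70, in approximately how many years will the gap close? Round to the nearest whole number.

What matters is the difference: 5.3 pp.
Rule of 70 on the gap: the ratio halves every 70/5.3 ≈ 13.21 years.
A 16× gap closes after 4 halvings: 4 × 13.21 ≈ 53 years.

53 years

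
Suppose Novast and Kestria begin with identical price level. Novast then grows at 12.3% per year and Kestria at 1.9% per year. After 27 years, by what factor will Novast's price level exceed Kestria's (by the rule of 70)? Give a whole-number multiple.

Novast pulls ahead at 10.4 pp per year, so the ratio doubles every 70/10.4 ≈ 6.73 years.
In 27 years that's 4.01 doublings: 2^4.01 ≈ 16.

roughly 16 times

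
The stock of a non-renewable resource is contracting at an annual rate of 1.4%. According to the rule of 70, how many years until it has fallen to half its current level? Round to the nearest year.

Halving time ≈ 70 / 1.4 = 50.00 → 50 years.

approximately 50 years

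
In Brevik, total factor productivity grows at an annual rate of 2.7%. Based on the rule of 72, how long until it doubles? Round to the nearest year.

At 2.7%, doubling takes about 72/2.7 = 26.67 years.

around 27 years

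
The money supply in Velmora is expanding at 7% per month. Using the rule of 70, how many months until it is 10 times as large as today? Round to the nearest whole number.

around 33 months

Doubling time ≈ 70/7 = 10.00 months.
Reaching 10× takes log₂(10) ≈ 3.32 doublings.
3.32 × 10.00 ≈ 33 months.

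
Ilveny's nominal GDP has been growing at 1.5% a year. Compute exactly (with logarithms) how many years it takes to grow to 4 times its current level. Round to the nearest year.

93 years

t = ln(4) / ln(1 + 0.015) = 1.3863 / 0.014889 ≈ 93.11.
≈ 93 years.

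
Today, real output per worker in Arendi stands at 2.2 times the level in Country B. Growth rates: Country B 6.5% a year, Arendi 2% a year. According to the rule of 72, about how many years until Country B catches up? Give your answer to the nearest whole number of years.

The growth-rate gap is 6.5% − 2% = 4.5 percentage points.
So the ratio between them halves every 72/4.5 ≈ 16.00 years.
A 2.2 times gap takes log₂(2.2) ≈ 1.14 halvings to close: 1.14 × 16.00 ≈ 18 years.

≈ 18 years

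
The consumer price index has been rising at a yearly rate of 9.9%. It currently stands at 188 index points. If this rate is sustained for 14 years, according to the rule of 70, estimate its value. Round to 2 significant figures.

Doubling time ≈ 70/9.9 = 7.07 years.
14 years is 14/7.07 ≈ 1.98 doublings, a factor of 2^1.98 ≈ 3.94.
188 × 3.94 ≈ 740 index points.

about 740 index points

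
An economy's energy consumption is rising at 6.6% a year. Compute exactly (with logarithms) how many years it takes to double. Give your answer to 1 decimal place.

t = ln(2) / ln(1 + 0.066) = 0.6931 / 0.063913 ≈ 10.84.

10.8 years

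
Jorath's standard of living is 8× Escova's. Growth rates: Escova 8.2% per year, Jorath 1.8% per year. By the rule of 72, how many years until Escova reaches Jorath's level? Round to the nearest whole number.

roughly 34 years

The growth-rate gap is 8.2% − 1.8% = 6.4 percentage points.
So the ratio between them halves every 72/6.4 ≈ 11.25 years.
An 8× gap closes after 3 halvings: 3 × 11.25 ≈ 34 years.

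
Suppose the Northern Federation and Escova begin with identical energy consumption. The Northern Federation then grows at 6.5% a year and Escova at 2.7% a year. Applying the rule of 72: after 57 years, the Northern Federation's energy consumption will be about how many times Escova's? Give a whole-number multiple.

the Northern Federation pulls ahead at 3.8 pp per year, so the ratio doubles every 72/3.8 ≈ 18.95 years.
In 57 years that's 3.01 doublings: 2^3.01 ≈ 8.

≈ 8 times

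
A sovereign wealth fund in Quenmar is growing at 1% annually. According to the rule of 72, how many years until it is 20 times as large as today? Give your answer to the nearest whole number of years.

approximately 311 years

At 1% it doubles every 72/1 ≈ 72.00 years.
Reaching 20× takes log₂(20) ≈ 4.32 doublings.
4.32 × 72.00 ≈ 311 years.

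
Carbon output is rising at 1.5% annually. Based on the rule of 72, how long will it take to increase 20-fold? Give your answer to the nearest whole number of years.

approximately 207 years

At 1.5% it doubles every 72/1.5 ≈ 48.00 years.
20× is log₂ 20 ≈ 4.32 doublings, so ≈ 4.32 × 48.00 = 207 years.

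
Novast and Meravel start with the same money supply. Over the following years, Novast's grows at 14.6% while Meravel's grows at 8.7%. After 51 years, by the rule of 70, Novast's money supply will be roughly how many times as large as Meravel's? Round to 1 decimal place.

19.7 times

Novast pulls ahead at 5.9 pp per year, so the ratio doubles every 70/5.9 ≈ 11.86 years.
In 51 years that's 4.30 doublings: 2^4.30 ≈ 19.7.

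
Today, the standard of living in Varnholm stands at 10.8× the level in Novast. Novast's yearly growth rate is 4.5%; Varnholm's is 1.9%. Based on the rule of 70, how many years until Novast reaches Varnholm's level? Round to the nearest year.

The growth-rate gap is 4.5% − 1.9% = 2.6 percentage points.
So the ratio between them halves every 70/2.6 ≈ 26.92 years.
A 10.8× gap takes log₂(10.8) ≈ 3.43 halvings to close: 3.43 × 26.92 ≈ 92 years.

about 92 years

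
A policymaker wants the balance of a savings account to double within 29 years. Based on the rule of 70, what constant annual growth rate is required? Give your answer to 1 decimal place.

approximately 2.4% annually

70 / 29 ≈ 2.41, so about 2.4% annually.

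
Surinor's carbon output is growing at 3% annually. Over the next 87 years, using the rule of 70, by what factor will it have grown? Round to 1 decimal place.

Doubling time ≈ 70/3 = 23.33 years.
87 years / 23.33 ≈ 3.73 doublings → factor 2^3.73 ≈ 13.3.

≈ 13.3 times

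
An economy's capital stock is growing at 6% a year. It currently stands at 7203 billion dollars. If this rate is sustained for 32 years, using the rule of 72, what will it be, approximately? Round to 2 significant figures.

It doubles every 72/6 ≈ 12.00 years, so 32 years is 2.67 doublings.
2^2.67 ≈ 6.36; 7203 × 6.36 ≈ 46000 billion dollars.

roughly 46000 billion dollars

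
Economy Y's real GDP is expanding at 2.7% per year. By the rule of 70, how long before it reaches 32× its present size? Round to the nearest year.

roughly 130 years

At 2.7% it doubles every 70/2.7 ≈ 25.93 years.
32× is 5 doublings, so 5 × 25.93 ≈ 130 years.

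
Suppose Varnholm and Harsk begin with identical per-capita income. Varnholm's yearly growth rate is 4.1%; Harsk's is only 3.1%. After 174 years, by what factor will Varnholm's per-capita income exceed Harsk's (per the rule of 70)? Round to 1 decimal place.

Varnholm pulls ahead at 1 pp per year, so the ratio doubles every 70/1 ≈ 70.00 years.
In 174 years that's 2.49 doublings: 2^2.49 ≈ 5.6.

about 5.6 times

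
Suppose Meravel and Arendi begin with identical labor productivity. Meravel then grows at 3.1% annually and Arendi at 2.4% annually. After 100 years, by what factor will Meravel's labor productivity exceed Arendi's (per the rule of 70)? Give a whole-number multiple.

roughly 2 times

Rate gap = 3.1% − 2.4% = 0.7 points.
The ratio doubles every 70/0.7 ≈ 100.00 years.
100/100.00 ≈ 1.00 doublings → ratio ≈ 2^1.00 ≈ 2.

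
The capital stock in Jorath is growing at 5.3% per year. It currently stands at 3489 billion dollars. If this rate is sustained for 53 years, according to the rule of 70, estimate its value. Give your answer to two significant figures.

It doubles every 70/5.3 ≈ 13.21 years, so 53 years is 4.01 doublings.
2^4.01 ≈ 16.11; 3489 × 16.11 ≈ 56000 billion dollars.

around 56000 billion dollars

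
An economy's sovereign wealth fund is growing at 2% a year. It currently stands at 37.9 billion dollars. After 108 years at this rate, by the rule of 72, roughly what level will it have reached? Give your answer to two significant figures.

Doubling time ≈ 72/2 = 36.00 years.
108 years is 108/36.00 ≈ 3.00 doublings, a factor of 2^3.00 ≈ 8.00.
37.9 × 8.00 ≈ 300 billion dollars.

approximately 300 billion dollars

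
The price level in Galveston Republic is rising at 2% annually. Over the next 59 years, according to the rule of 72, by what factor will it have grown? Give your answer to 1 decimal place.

roughly 3.1 times

Doubles every ≈ 36.00 years (72/2).
59 years is 1.64 doublings; 2^1.64 ≈ 3.1×.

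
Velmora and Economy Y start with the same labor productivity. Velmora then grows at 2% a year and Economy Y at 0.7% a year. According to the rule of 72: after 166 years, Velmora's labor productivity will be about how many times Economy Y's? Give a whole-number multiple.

Only the 1.3-point difference matters.
72/1.3 ≈ 55.38 years per doubling of the ratio; 166 years gives 3.00 doublings, so ≈ 8×.

roughly 8 times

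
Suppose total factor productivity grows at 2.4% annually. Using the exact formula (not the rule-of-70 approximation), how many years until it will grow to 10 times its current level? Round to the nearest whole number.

t = ln(10) / ln(1 + 0.024) = 2.3026 / 0.023717 ≈ 97.09.
≈ 97 years.

97 years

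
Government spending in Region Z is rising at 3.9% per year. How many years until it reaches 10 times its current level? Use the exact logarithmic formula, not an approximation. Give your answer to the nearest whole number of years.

t = ln(10) / ln(1 + 0.039) = 2.3026 / 0.038259 ≈ 60.18.
≈ 60 years.

60 years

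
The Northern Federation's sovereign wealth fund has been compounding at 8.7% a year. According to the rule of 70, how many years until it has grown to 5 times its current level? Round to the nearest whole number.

≈ 19 years

Doubling time ≈ 70/8.7 = 8.05 years.
Reaching 5× takes log₂(5) ≈ 2.32 doublings.
2.32 × 8.05 ≈ 19 years.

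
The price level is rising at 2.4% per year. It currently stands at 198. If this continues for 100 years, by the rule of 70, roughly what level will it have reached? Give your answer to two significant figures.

It doubles every 70/2.4 ≈ 29.17 years, so 100 years is 3.43 doublings.
2^3.43 ≈ 10.78; 198 × 10.78 ≈ 2100.

2100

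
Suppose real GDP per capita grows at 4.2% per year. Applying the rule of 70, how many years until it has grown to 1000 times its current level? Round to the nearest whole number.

roughly 166 years

One doubling takes 70/4.2 = 16.67 years.
Reaching 1000× takes log₂(1000) ≈ 9.97 doublings.
9.97 × 16.67 ≈ 166 years.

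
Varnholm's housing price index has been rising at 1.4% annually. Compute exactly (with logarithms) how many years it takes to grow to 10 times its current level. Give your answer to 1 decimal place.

t = ln(10) / ln(1 + 0.014) = 2.3026 / 0.013903 ≈ 165.62.

165.6 years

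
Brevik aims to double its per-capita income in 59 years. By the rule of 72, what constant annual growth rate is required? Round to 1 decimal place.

72 / 59 ≈ 1.22, so about 1.2% annually.

approximately 1.2% annually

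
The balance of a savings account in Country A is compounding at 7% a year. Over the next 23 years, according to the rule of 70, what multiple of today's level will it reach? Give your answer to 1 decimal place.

Doubling time ≈ 70/7 = 10.00 years.
23 years / 10.00 ≈ 2.30 doublings → factor 2^2.30 ≈ 4.9.

approximately 4.9 times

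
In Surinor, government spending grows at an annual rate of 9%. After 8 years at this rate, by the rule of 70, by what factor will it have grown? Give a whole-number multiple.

≈ 2 times

At 9% one doubling takes ≈ 7.78 years; 8 years is 1 of them, so ×2.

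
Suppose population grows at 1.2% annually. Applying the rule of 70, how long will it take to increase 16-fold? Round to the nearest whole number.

233 years

One doubling takes 70/1.2 = 58.33 years.
16× is 4 doublings, so 4 × 58.33 ≈ 233 years.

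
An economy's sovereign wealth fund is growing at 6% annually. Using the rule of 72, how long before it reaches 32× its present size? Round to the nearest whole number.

around 60 years

At 6% it doubles every 72/6 ≈ 12.00 years.
32× is 5 doublings, so 5 × 12.00 ≈ 60 years.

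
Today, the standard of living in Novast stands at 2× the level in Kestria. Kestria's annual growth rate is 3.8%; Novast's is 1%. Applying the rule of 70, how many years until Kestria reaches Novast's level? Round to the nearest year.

What matters is the difference: 2.8 pp.
Rule of 70 on the gap: the ratio halves every 70/2.8 ≈ 25.00 years.
A 2× gap closes after 1 halving: 1 × 25.00 ≈ 25 years.

roughly 25 years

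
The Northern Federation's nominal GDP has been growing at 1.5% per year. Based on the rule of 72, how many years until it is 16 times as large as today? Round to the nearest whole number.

approximately 192 years

One doubling takes 72/1.5 = 48.00 years.
16× is 4 doublings, so 4 × 48.00 ≈ 192 years.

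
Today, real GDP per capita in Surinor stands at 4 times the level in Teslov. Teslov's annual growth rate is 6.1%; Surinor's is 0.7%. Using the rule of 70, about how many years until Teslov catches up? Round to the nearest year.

The growth-rate gap is 6.1% − 0.7% = 5.4 percentage points.
So the ratio between them halves every 70/5.4 ≈ 12.96 years.
A 4 times gap closes after 2 halvings: 2 × 12.96 ≈ 26 years.

around 26 years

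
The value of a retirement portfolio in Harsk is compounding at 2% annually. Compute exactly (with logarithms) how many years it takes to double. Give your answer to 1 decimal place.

t = ln(2) / ln(1 + 0.02) = 0.6931 / 0.019803 ≈ 35.00.

35.0 years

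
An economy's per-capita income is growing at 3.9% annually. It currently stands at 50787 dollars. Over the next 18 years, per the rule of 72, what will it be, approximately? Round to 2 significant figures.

about 100000 dollars

It doubles every 72/3.9 ≈ 18.46 years, so 18 years is 0.98 doublings.
2^0.98 ≈ 1.97; 50787 × 1.97 ≈ 100000 dollars.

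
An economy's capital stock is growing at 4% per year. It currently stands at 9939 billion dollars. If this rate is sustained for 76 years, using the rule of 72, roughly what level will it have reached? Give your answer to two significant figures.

It doubles every 72/4 ≈ 18.00 years, so 76 years is 4.22 doublings.
2^4.22 ≈ 18.64; 9939 × 18.64 ≈ 190000 billion dollars.

about 190000 billion dollars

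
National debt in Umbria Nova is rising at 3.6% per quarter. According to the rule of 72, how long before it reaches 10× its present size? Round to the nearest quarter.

around 66 quarters

At 3.6% it doubles every 72/3.6 ≈ 20.00 quarters.
Reaching 10× takes log₂(10) ≈ 3.32 doublings.
3.32 × 20.00 ≈ 66 quarters.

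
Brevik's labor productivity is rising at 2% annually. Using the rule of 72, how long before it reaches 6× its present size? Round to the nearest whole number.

approximately 93 years

Doubling time ≈ 72/2 = 36.00 years.
6× is log₂ 6 ≈ 2.58 doublings, so ≈ 2.58 × 36.00 = 93 years.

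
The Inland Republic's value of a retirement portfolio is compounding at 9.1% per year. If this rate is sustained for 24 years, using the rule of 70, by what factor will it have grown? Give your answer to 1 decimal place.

Doubling time ≈ 70/9.1 = 7.69 years.
24 years / 7.69 ≈ 3.12 doublings → factor 2^3.12 ≈ 8.7.

about 8.7 times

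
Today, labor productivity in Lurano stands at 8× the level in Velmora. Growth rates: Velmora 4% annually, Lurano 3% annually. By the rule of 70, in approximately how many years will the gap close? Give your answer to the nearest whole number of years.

Velmora gains on Lurano at 4% − 3% = 1 point a year.
At that relative rate the gap halves every 70/1 ≈ 70.00 years.
An 8× gap closes after 3 halvings: 3 × 70.00 ≈ 210 years.

around 210 years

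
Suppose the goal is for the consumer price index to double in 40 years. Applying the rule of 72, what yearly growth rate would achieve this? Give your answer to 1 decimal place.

72 / 40 ≈ 1.80, so about 1.8% per year.

roughly 1.8%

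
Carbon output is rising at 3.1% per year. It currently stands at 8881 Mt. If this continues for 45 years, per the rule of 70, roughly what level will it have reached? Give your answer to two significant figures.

Doubling time ≈ 70/3.1 = 22.58 years.
45 years is 45/22.58 ≈ 1.99 doublings, a factor of 2^1.99 ≈ 3.97.
8881 × 3.97 ≈ 35000 Mt.

35000 Mt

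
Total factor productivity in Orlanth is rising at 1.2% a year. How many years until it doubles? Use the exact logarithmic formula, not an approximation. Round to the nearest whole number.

58 years

t = ln(2) / ln(1 + 0.012) = 0.6931 / 0.011929 ≈ 58.10.
≈ 58 years.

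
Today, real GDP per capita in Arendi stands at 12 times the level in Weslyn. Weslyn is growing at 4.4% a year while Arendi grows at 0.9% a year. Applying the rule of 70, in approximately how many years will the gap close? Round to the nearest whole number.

72 years

The growth-rate gap is 4.4% − 0.9% = 3.5 percentage points.
So the ratio between them halves every 70/3.5 ≈ 20.00 years.
A 12 times gap takes log₂(12) ≈ 3.58 halvings to close: 3.58 × 20.00 ≈ 72 years.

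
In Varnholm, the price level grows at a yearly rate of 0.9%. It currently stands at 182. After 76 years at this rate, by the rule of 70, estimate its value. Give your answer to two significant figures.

roughly 360

It doubles every 70/0.9 ≈ 77.78 years, so 76 years is 0.98 doublings.
2^0.98 ≈ 1.97; 182 × 1.97 ≈ 360.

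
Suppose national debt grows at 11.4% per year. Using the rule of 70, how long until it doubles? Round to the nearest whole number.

At 11.4%, doubling takes about 70/11.4 = 6.14 years.

around 6 years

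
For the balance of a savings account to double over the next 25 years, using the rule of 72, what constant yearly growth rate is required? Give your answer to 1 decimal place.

around 2.9%

72 / 25 ≈ 2.88, so about 2.9% per year.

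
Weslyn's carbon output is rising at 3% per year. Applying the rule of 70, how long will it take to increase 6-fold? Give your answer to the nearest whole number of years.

around 60 years

Doubling time ≈ 70/3 = 23.33 years.
6× is log₂ 6 ≈ 2.58 doublings, so ≈ 2.58 × 23.33 = 60 years.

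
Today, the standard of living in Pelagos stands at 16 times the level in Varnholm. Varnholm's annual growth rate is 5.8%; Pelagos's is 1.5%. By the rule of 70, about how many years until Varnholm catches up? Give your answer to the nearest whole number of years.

What matters is the difference: 4.3 pp.
Rule of 70 on the gap: the ratio halves every 70/4.3 ≈ 16.28 years.
A 16 times gap closes after 4 halvings: 4 × 16.28 ≈ 65 years.

65 years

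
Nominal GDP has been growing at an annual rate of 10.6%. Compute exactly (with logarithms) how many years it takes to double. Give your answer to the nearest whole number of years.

t = ln(2) / ln(1 + 0.106) = 0.6931 / 0.100750 ≈ 6.88.
≈ 7 years.

7 years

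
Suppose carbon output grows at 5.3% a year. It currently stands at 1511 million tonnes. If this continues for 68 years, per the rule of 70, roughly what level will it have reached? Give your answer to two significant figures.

roughly 54000 million tonnes

Doubling time ≈ 70/5.3 = 13.21 years.
68 years is 68/13.21 ≈ 5.15 doublings, a factor of 2^5.15 ≈ 35.51.
1511 × 35.51 ≈ 54000 million tonnes.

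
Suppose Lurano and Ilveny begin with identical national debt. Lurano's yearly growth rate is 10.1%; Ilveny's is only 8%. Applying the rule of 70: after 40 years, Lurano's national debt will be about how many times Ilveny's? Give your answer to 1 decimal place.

2.3 times

Rate gap = 10.1% − 8% = 2.1 points.
The ratio doubles every 70/2.1 ≈ 33.33 years.
40/33.33 ≈ 1.20 doublings → ratio ≈ 2^1.20 ≈ 2.3.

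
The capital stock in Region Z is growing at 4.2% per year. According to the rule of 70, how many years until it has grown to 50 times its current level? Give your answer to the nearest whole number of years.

94 years

One doubling takes 70/4.2 = 16.67 years.
50× is log₂ 50 ≈ 5.64 doublings, so ≈ 5.64 × 16.67 = 94 years.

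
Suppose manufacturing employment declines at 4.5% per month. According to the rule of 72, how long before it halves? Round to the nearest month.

around 16 months

Falling at 4.5%, it halves about every 72/4.5 = 16.00 months.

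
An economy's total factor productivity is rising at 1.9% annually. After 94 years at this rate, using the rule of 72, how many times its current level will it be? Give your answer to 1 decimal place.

around 5.6 times

Doubling time ≈ 72/1.9 = 37.89 years.
94 years / 37.89 ≈ 2.48 doublings → factor 2^2.48 ≈ 5.6.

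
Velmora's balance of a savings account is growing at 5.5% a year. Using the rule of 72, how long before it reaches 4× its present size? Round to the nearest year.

Doubling time ≈ 72/5.5 = 13.09 years.
4× is 2 doublings, so 2 × 13.09 ≈ 26 years.

roughly 26 years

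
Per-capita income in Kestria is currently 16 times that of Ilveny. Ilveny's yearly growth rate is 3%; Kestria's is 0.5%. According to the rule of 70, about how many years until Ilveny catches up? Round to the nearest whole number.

roughly 112 years

What matters is the difference: 2.5 pp.
Rule of 70 on the gap: the ratio halves every 70/2.5 ≈ 28.00 years.
A 16 times gap closes after 4 halvings: 4 × 28.00 ≈ 112 years.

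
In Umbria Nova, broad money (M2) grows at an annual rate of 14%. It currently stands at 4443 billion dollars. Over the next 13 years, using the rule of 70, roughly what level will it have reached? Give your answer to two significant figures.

roughly 27000 billion dollars

Doubling time ≈ 70/14 = 5.00 years.
13 years is 13/5.00 ≈ 2.60 doublings, a factor of 2^2.60 ≈ 6.06.
4443 × 6.06 ≈ 27000 billion dollars.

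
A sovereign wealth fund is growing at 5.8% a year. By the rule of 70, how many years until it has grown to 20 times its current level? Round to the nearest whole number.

Doubling time ≈ 70/5.8 = 12.07 years.
20× is log₂ 20 ≈ 4.32 doublings, so ≈ 4.32 × 12.07 = 52 years.

approximately 52 years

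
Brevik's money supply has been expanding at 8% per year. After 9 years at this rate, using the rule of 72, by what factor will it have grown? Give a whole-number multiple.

around 2 times

72/8 ≈ 9.00 years per doubling.
9 years fits 1 doubling: 2^1 = 2.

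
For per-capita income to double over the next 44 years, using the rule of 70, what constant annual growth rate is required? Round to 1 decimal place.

≈ 1.6%

70 / 44 ≈ 1.59, so about 1.6% annually.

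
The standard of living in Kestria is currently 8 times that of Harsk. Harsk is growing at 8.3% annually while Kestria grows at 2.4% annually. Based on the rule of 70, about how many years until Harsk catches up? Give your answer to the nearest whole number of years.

around 36 years

What matters is the difference: 5.9 pp.
Rule of 70 on the gap: the ratio halves every 70/5.9 ≈ 11.86 years.
An 8 times gap closes after 3 halvings: 3 × 11.86 ≈ 36 years.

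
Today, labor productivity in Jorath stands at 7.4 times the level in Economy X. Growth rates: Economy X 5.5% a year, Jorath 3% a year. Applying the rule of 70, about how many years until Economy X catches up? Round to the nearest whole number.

around 81 years

Economy X gains on Jorath at 5.5% − 3% = 2.5 points a year.
At that relative rate the gap halves every 70/2.5 ≈ 28.00 years.
A 7.4 times gap takes log₂(7.4) ≈ 2.89 halvings to close: 2.89 × 28.00 ≈ 81 years.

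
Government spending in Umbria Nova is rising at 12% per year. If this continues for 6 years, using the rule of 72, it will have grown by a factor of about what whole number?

At 12% one doubling takes ≈ 6.00 years; 6 years is 1 of them, so ×2.

≈ 2 times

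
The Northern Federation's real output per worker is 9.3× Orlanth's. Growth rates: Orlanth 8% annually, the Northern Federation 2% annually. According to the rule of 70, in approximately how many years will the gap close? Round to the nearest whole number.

The growth-rate gap is 8% − 2% = 6 percentage points.
So the ratio between them halves every 70/6 ≈ 11.67 years.
A 9.3× gap takes log₂(9.3) ≈ 3.22 halvings to close: 3.22 × 11.67 ≈ 38 years.

38 years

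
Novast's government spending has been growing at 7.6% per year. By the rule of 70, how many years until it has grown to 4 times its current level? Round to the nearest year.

One doubling takes 70/7.6 = 9.21 years.
Getting to 4× needs 2 doublings: 2 × 9.21 ≈ 18 years.

18 years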